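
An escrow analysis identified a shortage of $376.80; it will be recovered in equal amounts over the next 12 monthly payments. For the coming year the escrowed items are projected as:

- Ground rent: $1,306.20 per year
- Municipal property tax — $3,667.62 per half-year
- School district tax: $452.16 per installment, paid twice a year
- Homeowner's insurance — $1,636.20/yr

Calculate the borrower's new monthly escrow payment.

Ground rent = $1,306.20 per year
Municipal property tax = $3,667.62 × 2 = $7,335.24 per year
School district tax = $452.16 × 2 = $904.32 per year
Homeowner's insurance = $1,636.20 per year
Annual escrow total = $1,306.20 + $7,335.24 + $904.32 + $1,636.20 = $11,181.96
Base monthly escrow = $11,181.96 / 12 = $931.83
Shortage per month = $376.80 / 12 = $31.40
New monthly escrow = $931.83 + $31.40 = $963.23

$963.23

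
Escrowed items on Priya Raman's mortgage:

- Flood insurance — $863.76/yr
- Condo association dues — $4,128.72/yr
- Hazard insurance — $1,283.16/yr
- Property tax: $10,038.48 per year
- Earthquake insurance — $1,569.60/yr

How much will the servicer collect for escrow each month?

$1,490.31

Flood insurance = $863.76/yr
Condo association dues = $4,128.72/yr
Hazard insurance = $1,283.16/yr
Property tax = $10,038.48/yr
Earthquake insurance = $1,569.60/yr
Combined annual = $863.76 + $4,128.72 + $1,283.16 + $10,038.48 + $1,569.60 = $17,883.72
Monthly = $17,883.72 / 12 = $1,490.31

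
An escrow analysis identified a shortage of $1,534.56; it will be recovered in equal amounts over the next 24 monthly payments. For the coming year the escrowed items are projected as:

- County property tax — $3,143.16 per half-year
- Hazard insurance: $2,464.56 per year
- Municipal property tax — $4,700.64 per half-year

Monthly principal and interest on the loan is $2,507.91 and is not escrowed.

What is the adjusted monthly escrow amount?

$1,576.62

County property tax = $3,143.16 × 2 = $6,286.32 per year
Hazard insurance = $2,464.56 per year
Municipal property tax = $4,700.64 × 2 = $9,401.28 per year
Yearly total = $6,286.32 + $2,464.56 + $9,401.28 = $18,152.16
Monthly = $18,152.16 ÷ 12 = $1,512.68
Shortage per month = $1,534.56 ÷ 24 = $63.94
New monthly escrow = $1,512.68 + $63.94 = $1,576.62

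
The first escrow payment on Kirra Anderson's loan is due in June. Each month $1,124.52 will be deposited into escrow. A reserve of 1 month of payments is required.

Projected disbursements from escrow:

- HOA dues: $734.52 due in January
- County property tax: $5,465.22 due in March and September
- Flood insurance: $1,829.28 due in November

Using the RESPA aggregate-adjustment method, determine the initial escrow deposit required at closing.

$3,373.56

Cushion = 1 × $1,124.52 = $1,124.52
Trial balance (start $0, +$1,124.52 each month, − disbursements):
  Jun: +$1,124.52 → $1,124.52
  Jul: +$1,124.52 → $2,249.04
  Aug: +$1,124.52 → $3,373.56
  Sep: +$1,124.52 − $5,465.22 → -$967.14
  Oct: +$1,124.52 → $157.38
  Nov: +$1,124.52 − $1,829.28 → -$547.38
  Dec: +$1,124.52 → $577.14
  Jan: +$1,124.52 − $734.52 → $967.14
  Feb: +$1,124.52 → $2,091.66
  Mar: +$1,124.52 − $5,465.22 → -$2,249.04
  Apr: +$1,124.52 → -$1,124.52
  May: +$1,124.52 → $0.00
Lowest trial balance = -$2,249.04 (Mar)
Initial deposit = cushion − low point = $1,124.52 − (-$2,249.04) = $3,373.56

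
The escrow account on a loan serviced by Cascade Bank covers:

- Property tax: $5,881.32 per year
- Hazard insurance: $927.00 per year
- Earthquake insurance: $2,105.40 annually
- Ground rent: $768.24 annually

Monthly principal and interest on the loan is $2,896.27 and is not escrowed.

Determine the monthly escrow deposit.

Property tax: $5,881.32 annually
Hazard insurance: $927.00 annually
Earthquake insurance: $2,105.40 annually
Ground rent: $768.24 annually
Annual escrow total = $9,681.96
Base monthly escrow = $9,681.96 ÷ 12 = $806.83

$806.83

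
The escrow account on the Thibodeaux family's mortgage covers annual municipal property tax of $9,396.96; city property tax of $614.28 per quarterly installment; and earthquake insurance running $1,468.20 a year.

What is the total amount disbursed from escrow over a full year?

$13,322.28

Municipal property tax = $9,396.96
City property tax = $614.28 × 4 = $2,457.12
Earthquake insurance = $1,468.20
Yearly total = $9,396.96 + $2,457.12 + $1,468.20 = $13,322.28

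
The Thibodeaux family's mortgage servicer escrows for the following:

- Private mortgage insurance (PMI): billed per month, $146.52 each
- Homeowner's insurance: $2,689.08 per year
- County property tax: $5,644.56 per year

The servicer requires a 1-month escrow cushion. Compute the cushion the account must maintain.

$840.99

Private mortgage insurance (PMI) — $146.52 × 12 = $1,758.24 per year
Homeowner's insurance — $2,689.08 per year
County property tax — $5,644.56 per year
Yearly total = $10,091.88
Monthly = $10,091.88 ÷ 12 = $840.99
Required cushion = 1 × $840.99 = $840.99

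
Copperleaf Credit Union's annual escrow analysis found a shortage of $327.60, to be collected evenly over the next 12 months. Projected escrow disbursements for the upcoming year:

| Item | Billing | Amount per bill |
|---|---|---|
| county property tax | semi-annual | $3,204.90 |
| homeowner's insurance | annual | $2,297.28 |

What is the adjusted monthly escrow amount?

County property tax = $3,204.90 × 2 = $6,409.80/yr
Homeowner's insurance = $2,297.28/yr
Combined annual = $8,707.08
Per month = $8,707.08 / 12 = $725.59
Shortage spread = $327.60 ÷ 12 = $27.30/mo
New monthly escrow = $725.59 + $27.30 = $752.89

$752.89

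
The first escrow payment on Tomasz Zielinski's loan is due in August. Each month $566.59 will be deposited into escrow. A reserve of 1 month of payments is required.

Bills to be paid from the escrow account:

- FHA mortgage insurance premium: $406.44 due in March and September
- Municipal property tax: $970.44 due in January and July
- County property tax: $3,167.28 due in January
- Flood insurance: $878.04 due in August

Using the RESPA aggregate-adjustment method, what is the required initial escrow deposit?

Cushion = 1 × $566.59 = $566.59
Trial balance (start $0, +$566.59 each month, − disbursements):
  Aug: +$566.59 − $878.04 → -$311.45
  Sep: +$566.59 − $406.44 → -$151.30
  Oct: +$566.59 → $415.29
  Nov: +$566.59 → $981.88
  Dec: +$566.59 → $1,548.47
  Jan: +$566.59 − $4,137.72 → -$2,022.66
  Feb: +$566.59 → -$1,456.07
  Mar: +$566.59 − $406.44 → -$1,295.92
  Apr: +$566.59 → -$729.33
  May: +$566.59 → -$162.74
  Jun: +$566.59 → $403.85
  Jul: +$566.59 − $970.44 → $0.00
Lowest trial balance = -$2,022.66 (Jan)
Initial deposit = cushion − low point = $566.59 − (-$2,022.66) = $2,589.25

$2,589.25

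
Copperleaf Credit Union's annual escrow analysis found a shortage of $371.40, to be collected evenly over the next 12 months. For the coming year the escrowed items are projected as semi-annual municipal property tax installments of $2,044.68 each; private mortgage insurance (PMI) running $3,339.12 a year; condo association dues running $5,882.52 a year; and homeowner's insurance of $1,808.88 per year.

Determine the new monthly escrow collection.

Municipal property tax = $2,044.68 × 2 = $4,089.36 annually
Private mortgage insurance (PMI) = $3,339.12 annually
Condo association dues = $5,882.52 annually
Homeowner's insurance = $1,808.88 annually
Yearly total = $4,089.36 + $3,339.12 + $5,882.52 + $1,808.88 = $15,119.88
Base monthly escrow = $15,119.88 / 12 = $1,259.99
Shortage spread = $371.40 / 12 = $30.95/mo
New monthly escrow = $1,259.99 + $30.95 = $1,290.94

$1,290.94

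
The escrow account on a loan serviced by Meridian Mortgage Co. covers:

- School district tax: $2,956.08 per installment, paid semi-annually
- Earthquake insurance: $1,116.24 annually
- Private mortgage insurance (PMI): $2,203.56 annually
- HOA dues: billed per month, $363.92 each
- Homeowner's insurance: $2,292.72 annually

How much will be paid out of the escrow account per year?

$15,891.72

School district tax — $2,956.08 × 2 = $5,912.16 per year
Earthquake insurance — $1,116.24 per year
Private mortgage insurance (PMI) — $2,203.56 per year
HOA dues — $363.92 × 12 = $4,367.04 per year
Homeowner's insurance — $2,292.72 per year
Combined annual = $15,891.72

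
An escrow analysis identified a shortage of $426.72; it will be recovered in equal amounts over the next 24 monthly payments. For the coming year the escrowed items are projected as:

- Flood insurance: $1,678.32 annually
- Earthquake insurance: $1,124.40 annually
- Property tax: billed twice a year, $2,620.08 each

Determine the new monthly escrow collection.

$688.02

Flood insurance: $1,678.32 per year
Earthquake insurance: $1,124.40 per year
Property tax: $2,620.08 × 2 = $5,240.16 per year
Annual escrow total = $1,678.32 + $1,124.40 + $5,240.16 = $8,042.88
Base monthly escrow = $8,042.88 ÷ 12 = $670.24
Shortage spread = $426.72 ÷ 24 = $17.78/mo
New monthly escrow = $670.24 + $17.78 = $688.02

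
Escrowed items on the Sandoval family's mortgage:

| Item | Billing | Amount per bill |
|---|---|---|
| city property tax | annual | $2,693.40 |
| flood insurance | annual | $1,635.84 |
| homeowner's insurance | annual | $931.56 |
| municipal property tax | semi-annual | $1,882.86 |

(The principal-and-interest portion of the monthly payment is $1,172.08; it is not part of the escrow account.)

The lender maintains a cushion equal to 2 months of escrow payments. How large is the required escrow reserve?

$1,504.42

City property tax — $2,693.40 annually
Flood insurance — $1,635.84 annually
Homeowner's insurance — $931.56 annually
Municipal property tax — $1,882.86 × 2 = $3,765.72 annually
Combined annual = $2,693.40 + $1,635.84 + $931.56 + $3,765.72 = $9,026.52
Monthly = $9,026.52 / 12 = $752.21
Required cushion = 2 × $752.21 = $1,504.42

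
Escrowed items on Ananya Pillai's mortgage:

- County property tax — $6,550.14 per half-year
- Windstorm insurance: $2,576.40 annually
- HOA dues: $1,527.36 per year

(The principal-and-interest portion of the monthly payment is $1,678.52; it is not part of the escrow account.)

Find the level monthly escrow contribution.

$1,433.67

County property tax — $6,550.14 × 2 = $13,100.28 annually
Windstorm insurance — $2,576.40 annually
HOA dues — $1,527.36 annually
Combined annual = $17,204.04
Monthly = $17,204.04 / 12 = $1,433.67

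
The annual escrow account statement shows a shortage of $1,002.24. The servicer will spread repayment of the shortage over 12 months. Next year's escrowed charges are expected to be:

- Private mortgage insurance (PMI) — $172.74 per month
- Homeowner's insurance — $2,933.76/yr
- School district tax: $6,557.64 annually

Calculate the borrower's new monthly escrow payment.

$1,047.21

Private mortgage insurance (PMI): $172.74 × 12 = $2,072.88
Homeowner's insurance: $2,933.76
School district tax: $6,557.64
Annual escrow total = $2,072.88 + $2,933.76 + $6,557.64 = $11,564.28
Monthly = $11,564.28 ÷ 12 = $963.69
Shortage spread = $1,002.24 ÷ 12 = $83.52/mo
Adjusted monthly = $963.69 + $83.52 = $1,047.21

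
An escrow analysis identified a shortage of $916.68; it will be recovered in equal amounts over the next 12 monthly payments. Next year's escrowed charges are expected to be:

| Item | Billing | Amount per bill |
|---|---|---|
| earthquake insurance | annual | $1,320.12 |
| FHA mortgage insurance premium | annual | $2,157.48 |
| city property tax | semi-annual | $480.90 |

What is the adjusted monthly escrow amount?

Earthquake insurance = $1,320.12 annually
FHA mortgage insurance premium = $2,157.48 annually
City property tax = $480.90 × 2 = $961.80 annually
Total annual escrow = $1,320.12 + $2,157.48 + $961.80 = $4,439.40
Base monthly escrow = $4,439.40 ÷ 12 = $369.95
Monthly shortage recovery: $916.68 / 12 = $76.39
New monthly escrow = $369.95 + $76.39 = $446.34

$446.34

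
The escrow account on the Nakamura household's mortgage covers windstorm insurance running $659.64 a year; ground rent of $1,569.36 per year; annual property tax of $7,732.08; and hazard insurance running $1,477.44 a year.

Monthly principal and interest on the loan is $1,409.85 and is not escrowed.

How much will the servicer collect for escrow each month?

Windstorm insurance — $659.64 per year
Ground rent — $1,569.36 per year
Property tax — $7,732.08 per year
Hazard insurance — $1,477.44 per year
Total per year = $659.64 + $1,569.36 + $7,732.08 + $1,477.44 = $11,438.52
Monthly = $11,438.52 / 12 = $953.21

$953.21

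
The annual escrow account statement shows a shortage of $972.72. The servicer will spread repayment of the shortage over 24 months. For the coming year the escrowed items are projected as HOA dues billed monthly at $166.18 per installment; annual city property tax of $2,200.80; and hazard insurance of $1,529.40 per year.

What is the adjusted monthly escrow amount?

HOA dues = $166.18 × 12 = $1,994.16 annually
City property tax = $2,200.80 annually
Hazard insurance = $1,529.40 annually
Combined annual = $1,994.16 + $2,200.80 + $1,529.40 = $5,724.36
Per month = $5,724.36 ÷ 12 = $477.03
Shortage per month = $972.72 / 24 = $40.53
Adjusted monthly = $477.03 + $40.53 = $517.56

$517.56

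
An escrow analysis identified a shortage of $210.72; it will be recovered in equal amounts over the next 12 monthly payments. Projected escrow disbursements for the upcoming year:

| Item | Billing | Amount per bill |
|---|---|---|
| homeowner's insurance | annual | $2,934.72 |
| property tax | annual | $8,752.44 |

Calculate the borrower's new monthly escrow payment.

Homeowner's insurance: $2,934.72 annually
Property tax: $8,752.44 annually
Combined annual = $2,934.72 + $8,752.44 = $11,687.16
Base monthly escrow = $11,687.16 ÷ 12 = $973.93
Monthly shortage recovery: $210.72 ÷ 12 = $17.56
Adjusted monthly = $973.93 + $17.56 = $991.49

$991.49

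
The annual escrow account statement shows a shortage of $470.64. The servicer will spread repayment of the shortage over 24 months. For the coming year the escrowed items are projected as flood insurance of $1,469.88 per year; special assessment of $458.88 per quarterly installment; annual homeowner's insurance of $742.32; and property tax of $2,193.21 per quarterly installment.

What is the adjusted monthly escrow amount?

Flood insurance = $1,469.88/yr
Special assessment = $458.88 × 4 = $1,835.52/yr
Homeowner's insurance = $742.32/yr
Property tax = $2,193.21 × 4 = $8,772.84/yr
Annual escrow total = $12,820.56
Per month = $12,820.56 ÷ 12 = $1,068.38
Shortage per month = $470.64 ÷ 24 = $19.61
New monthly escrow = $1,068.38 + $19.61 = $1,087.99

$1,087.99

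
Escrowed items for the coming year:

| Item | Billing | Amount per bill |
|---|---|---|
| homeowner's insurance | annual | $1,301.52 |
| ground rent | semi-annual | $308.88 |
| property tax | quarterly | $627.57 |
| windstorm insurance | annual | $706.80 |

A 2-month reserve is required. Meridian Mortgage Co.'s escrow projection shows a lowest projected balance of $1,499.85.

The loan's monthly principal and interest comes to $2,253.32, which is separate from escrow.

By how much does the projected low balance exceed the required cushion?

Homeowner's insurance = $1,301.52 annually
Ground rent = $308.88 × 2 = $617.76 annually
Property tax = $627.57 × 4 = $2,510.28 annually
Windstorm insurance = $706.80 annually
Combined annual = $1,301.52 + $617.76 + $2,510.28 + $706.80 = $5,136.36
Monthly escrow = $5,136.36 / 12 = $428.03
Required cushion = 2 × $428.03 = $856.06
Surplus = $1,499.85 − $856.06 = $643.79

$643.79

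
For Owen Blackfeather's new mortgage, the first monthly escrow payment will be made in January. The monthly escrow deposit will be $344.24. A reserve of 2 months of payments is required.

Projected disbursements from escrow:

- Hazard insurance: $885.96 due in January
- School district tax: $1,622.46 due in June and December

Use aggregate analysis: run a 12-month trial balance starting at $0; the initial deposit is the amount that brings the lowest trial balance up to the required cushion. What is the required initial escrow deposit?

$1,230.20

Cushion = 2 × $344.24 = $688.48
Trial balance (start $0, +$344.24 each month, − disbursements):
  Jan: +$344.24 − $885.96 → -$541.72
  Feb: +$344.24 → -$197.48
  Mar: +$344.24 → $146.76
  Apr: +$344.24 → $491.00
  May: +$344.24 → $835.24
  Jun: +$344.24 − $1,622.46 → -$442.98
  Jul: +$344.24 → -$98.74
  Aug: +$344.24 → $245.50
  Sep: +$344.24 → $589.74
  Oct: +$344.24 → $933.98
  Nov: +$344.24 → $1,278.22
  Dec: +$344.24 − $1,622.46 → $0.00
Lowest trial balance = -$541.72 (Jan)
Initial deposit = cushion − low point = $688.48 − (-$541.72) = $1,230.20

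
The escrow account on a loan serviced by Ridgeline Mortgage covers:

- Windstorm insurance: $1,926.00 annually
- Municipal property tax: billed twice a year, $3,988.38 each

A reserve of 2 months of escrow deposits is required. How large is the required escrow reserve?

$1,650.46

Windstorm insurance = $1,926.00 per year
Municipal property tax = $3,988.38 × 2 = $7,976.76 per year
Total annual escrow = $1,926.00 + $7,976.76 = $9,902.76
Monthly = $9,902.76 ÷ 12 = $825.23
Cushion = 2 × $825.23 = $1,650.46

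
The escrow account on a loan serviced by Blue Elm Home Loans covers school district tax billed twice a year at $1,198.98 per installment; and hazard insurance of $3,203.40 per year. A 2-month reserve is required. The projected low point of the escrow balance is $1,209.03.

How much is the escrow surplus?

$275.47

School district tax — $1,198.98 × 2 = $2,397.96 per year
Hazard insurance — $3,203.40 per year
Yearly total = $2,397.96 + $3,203.40 = $5,601.36
Base monthly escrow = $5,601.36 ÷ 12 = $466.78
Required cushion = 2 × $466.78 = $933.56
Excess over cushion: $1,209.03 − $933.56 = $275.47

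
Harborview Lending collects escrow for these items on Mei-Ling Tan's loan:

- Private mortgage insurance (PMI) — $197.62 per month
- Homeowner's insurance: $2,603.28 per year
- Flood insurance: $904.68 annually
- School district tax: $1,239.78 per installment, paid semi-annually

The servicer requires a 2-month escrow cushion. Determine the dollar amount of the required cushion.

Private mortgage insurance (PMI) — $197.62 × 12 = $2,371.44 annually
Homeowner's insurance — $2,603.28 annually
Flood insurance — $904.68 annually
School district tax — $1,239.78 × 2 = $2,479.56 annually
Total per year = $8,358.96
Base monthly escrow = $8,358.96 ÷ 12 = $696.58
Reserve = 2 × $696.58 = $1,393.16

$1,393.16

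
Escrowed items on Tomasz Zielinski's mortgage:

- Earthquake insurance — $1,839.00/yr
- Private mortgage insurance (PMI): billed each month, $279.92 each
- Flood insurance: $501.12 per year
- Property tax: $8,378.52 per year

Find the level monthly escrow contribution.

$1,173.14

Earthquake insurance = $1,839.00 annually
Private mortgage insurance (PMI) = $279.92 × 12 = $3,359.04 annually
Flood insurance = $501.12 annually
Property tax = $8,378.52 annually
Annual escrow total = $1,839.00 + $3,359.04 + $501.12 + $8,378.52 = $14,077.68
Monthly escrow = $14,077.68 / 12 = $1,173.14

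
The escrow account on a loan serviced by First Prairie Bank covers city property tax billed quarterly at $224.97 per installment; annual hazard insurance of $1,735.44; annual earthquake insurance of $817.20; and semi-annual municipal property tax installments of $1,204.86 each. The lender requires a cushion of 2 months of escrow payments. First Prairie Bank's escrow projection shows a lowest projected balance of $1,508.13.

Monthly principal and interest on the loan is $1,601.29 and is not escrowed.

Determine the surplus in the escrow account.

$531.09

City property tax: $224.97 × 4 = $899.88 per year
Hazard insurance: $1,735.44 per year
Earthquake insurance: $817.20 per year
Municipal property tax: $1,204.86 × 2 = $2,409.72 per year
Total annual escrow = $899.88 + $1,735.44 + $817.20 + $2,409.72 = $5,862.24
Per month = $5,862.24 ÷ 12 = $488.52
Cushion = 2 × $488.52 = $977.04
Surplus = $1,508.13 − $977.04 = $531.09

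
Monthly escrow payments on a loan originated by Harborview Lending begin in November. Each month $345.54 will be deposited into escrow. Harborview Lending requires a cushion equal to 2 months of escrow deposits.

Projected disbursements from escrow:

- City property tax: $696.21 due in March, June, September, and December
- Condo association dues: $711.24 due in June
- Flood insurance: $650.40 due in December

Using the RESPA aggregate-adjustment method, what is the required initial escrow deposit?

Cushion = 2 × $345.54 = $691.08
Trial balance (start $0, +$345.54 each month, − disbursements):
  Nov: +$345.54 → $345.54
  Dec: +$345.54 − $1,346.61 → -$655.53
  Jan: +$345.54 → -$309.99
  Feb: +$345.54 → $35.55
  Mar: +$345.54 − $696.21 → -$315.12
  Apr: +$345.54 → $30.42
  May: +$345.54 → $375.96
  Jun: +$345.54 − $1,407.45 → -$685.95
  Jul: +$345.54 → -$340.41
  Aug: +$345.54 → $5.13
  Sep: +$345.54 − $696.21 → -$345.54
  Oct: +$345.54 → $0.00
Lowest trial balance = -$685.95 (Jun)
Initial deposit = cushion − low point = $691.08 − (-$685.95) = $1,377.03

$1,377.03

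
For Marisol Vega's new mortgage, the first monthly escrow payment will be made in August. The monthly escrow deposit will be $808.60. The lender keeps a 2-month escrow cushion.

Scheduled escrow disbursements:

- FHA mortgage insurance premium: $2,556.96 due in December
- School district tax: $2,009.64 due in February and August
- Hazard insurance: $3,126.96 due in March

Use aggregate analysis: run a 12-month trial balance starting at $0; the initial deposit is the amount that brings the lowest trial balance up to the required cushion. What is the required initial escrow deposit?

$4,851.60

Cushion = 2 × $808.60 = $1,617.20
Trial balance (start $0, +$808.60 each month, − disbursements):
  Aug: +$808.60 − $2,009.64 → -$1,201.04
  Sep: +$808.60 → -$392.44
  Oct: +$808.60 → $416.16
  Nov: +$808.60 → $1,224.76
  Dec: +$808.60 − $2,556.96 → -$523.60
  Jan: +$808.60 → $285.00
  Feb: +$808.60 − $2,009.64 → -$916.04
  Mar: +$808.60 − $3,126.96 → -$3,234.40
  Apr: +$808.60 → -$2,425.80
  May: +$808.60 → -$1,617.20
  Jun: +$808.60 → -$808.60
  Jul: +$808.60 → $0.00
Lowest trial balance = -$3,234.40 (Mar)
Initial deposit = cushion − low point = $1,617.20 − (-$3,234.40) = $4,851.60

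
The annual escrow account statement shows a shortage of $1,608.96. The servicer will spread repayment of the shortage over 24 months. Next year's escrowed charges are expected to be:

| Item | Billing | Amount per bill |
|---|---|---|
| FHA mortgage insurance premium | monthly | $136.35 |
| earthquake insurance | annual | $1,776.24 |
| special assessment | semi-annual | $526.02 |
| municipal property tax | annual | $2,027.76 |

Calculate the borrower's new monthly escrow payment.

FHA mortgage insurance premium — $136.35 × 12 = $1,636.20 per year
Earthquake insurance — $1,776.24 per year
Special assessment — $526.02 × 2 = $1,052.04 per year
Municipal property tax — $2,027.76 per year
Total per year = $6,492.24
Per month = $6,492.24 / 12 = $541.02
Monthly shortage recovery: $1,608.96 / 24 = $67.04
New monthly escrow = $541.02 + $67.04 = $608.06

$608.06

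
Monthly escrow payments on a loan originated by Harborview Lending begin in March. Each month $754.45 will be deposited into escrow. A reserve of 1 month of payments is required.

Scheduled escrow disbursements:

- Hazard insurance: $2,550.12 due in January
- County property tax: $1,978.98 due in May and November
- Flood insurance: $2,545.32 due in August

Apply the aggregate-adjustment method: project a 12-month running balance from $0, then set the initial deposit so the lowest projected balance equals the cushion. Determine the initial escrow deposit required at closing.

Cushion = 1 × $754.45 = $754.45
Trial balance (start $0, +$754.45 each month, − disbursements):
  Mar: +$754.45 → $754.45
  Apr: +$754.45 → $1,508.90
  May: +$754.45 − $1,978.98 → $284.37
  Jun: +$754.45 → $1,038.82
  Jul: +$754.45 → $1,793.27
  Aug: +$754.45 − $2,545.32 → $2.40
  Sep: +$754.45 → $756.85
  Oct: +$754.45 → $1,511.30
  Nov: +$754.45 − $1,978.98 → $286.77
  Dec: +$754.45 → $1,041.22
  Jan: +$754.45 − $2,550.12 → -$754.45
  Feb: +$754.45 → $0.00
Lowest trial balance = -$754.45 (Jan)
Initial deposit = cushion − low point = $754.45 − (-$754.45) = $1,508.90

$1,508.90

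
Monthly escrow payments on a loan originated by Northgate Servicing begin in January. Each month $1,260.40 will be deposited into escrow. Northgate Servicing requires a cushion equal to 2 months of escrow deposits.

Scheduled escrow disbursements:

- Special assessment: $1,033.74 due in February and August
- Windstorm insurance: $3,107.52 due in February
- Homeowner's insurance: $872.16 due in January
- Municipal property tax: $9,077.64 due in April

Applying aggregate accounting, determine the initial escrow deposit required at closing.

$11,570.26

Cushion = 2 × $1,260.40 = $2,520.80
Trial balance (start $0, +$1,260.40 each month, − disbursements):
  Jan: +$1,260.40 − $872.16 → $388.24
  Feb: +$1,260.40 − $4,141.26 → -$2,492.62
  Mar: +$1,260.40 → -$1,232.22
  Apr: +$1,260.40 − $9,077.64 → -$9,049.46
  May: +$1,260.40 → -$7,789.06
  Jun: +$1,260.40 → -$6,528.66
  Jul: +$1,260.40 → -$5,268.26
  Aug: +$1,260.40 − $1,033.74 → -$5,041.60
  Sep: +$1,260.40 → -$3,781.20
  Oct: +$1,260.40 → -$2,520.80
  Nov: +$1,260.40 → -$1,260.40
  Dec: +$1,260.40 → $0.00
Lowest trial balance = -$9,049.46 (Apr)
Initial deposit = cushion − low point = $2,520.80 − (-$9,049.46) = $11,570.26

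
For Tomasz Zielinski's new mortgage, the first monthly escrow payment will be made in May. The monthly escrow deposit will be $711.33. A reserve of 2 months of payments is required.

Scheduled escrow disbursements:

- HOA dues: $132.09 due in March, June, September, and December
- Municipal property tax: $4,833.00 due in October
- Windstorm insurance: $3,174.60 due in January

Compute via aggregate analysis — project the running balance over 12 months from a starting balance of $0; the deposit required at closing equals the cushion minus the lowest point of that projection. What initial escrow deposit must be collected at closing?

Cushion = 2 × $711.33 = $1,422.66
Trial balance (start $0, +$711.33 each month, − disbursements):
  May: +$711.33 → $711.33
  Jun: +$711.33 − $132.09 → $1,290.57
  Jul: +$711.33 → $2,001.90
  Aug: +$711.33 → $2,713.23
  Sep: +$711.33 − $132.09 → $3,292.47
  Oct: +$711.33 − $4,833.00 → -$829.20
  Nov: +$711.33 → -$117.87
  Dec: +$711.33 − $132.09 → $461.37
  Jan: +$711.33 − $3,174.60 → -$2,001.90
  Feb: +$711.33 → -$1,290.57
  Mar: +$711.33 − $132.09 → -$711.33
  Apr: +$711.33 → $0.00
Lowest trial balance = -$2,001.90 (Jan)
Initial deposit = cushion − low point = $1,422.66 − (-$2,001.90) = $3,424.56

$3,424.56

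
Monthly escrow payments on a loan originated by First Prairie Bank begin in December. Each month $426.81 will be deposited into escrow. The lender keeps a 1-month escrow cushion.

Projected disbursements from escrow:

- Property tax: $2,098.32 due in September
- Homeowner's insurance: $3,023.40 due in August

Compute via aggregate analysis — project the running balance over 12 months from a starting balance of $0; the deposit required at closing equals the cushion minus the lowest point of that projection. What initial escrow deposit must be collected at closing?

Cushion = 1 × $426.81 = $426.81
Trial balance (start $0, +$426.81 each month, − disbursements):
  Dec: +$426.81 → $426.81
  Jan: +$426.81 → $853.62
  Feb: +$426.81 → $1,280.43
  Mar: +$426.81 → $1,707.24
  Apr: +$426.81 → $2,134.05
  May: +$426.81 → $2,560.86
  Jun: +$426.81 → $2,987.67
  Jul: +$426.81 → $3,414.48
  Aug: +$426.81 − $3,023.40 → $817.89
  Sep: +$426.81 − $2,098.32 → -$853.62
  Oct: +$426.81 → -$426.81
  Nov: +$426.81 → $0.00
Lowest trial balance = -$853.62 (Sep)
Initial deposit = cushion − low point = $426.81 − (-$853.62) = $1,280.43

$1,280.43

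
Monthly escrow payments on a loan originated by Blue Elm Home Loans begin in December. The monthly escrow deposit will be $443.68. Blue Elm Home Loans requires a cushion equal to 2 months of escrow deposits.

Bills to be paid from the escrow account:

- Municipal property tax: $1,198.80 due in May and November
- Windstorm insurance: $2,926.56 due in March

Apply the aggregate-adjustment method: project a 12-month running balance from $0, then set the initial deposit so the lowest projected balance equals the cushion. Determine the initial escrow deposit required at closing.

Cushion = 2 × $443.68 = $887.36
Trial balance (start $0, +$443.68 each month, − disbursements):
  Dec: +$443.68 → $443.68
  Jan: +$443.68 → $887.36
  Feb: +$443.68 → $1,331.04
  Mar: +$443.68 − $2,926.56 → -$1,151.84
  Apr: +$443.68 → -$708.16
  May: +$443.68 − $1,198.80 → -$1,463.28
  Jun: +$443.68 → -$1,019.60
  Jul: +$443.68 → -$575.92
  Aug: +$443.68 → -$132.24
  Sep: +$443.68 → $311.44
  Oct: +$443.68 → $755.12
  Nov: +$443.68 − $1,198.80 → $0.00
Lowest trial balance = -$1,463.28 (May)
Initial deposit = cushion − low point = $887.36 − (-$1,463.28) = $2,350.64

$2,350.64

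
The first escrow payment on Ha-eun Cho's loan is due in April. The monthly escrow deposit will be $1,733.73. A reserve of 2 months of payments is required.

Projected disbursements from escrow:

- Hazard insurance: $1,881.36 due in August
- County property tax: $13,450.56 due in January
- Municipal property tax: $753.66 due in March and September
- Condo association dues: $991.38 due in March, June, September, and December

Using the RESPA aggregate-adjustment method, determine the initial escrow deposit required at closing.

$5,189.88

Cushion = 2 × $1,733.73 = $3,467.46
Trial balance (start $0, +$1,733.73 each month, − disbursements):
  Apr: +$1,733.73 → $1,733.73
  May: +$1,733.73 → $3,467.46
  Jun: +$1,733.73 − $991.38 → $4,209.81
  Jul: +$1,733.73 → $5,943.54
  Aug: +$1,733.73 − $1,881.36 → $5,795.91
  Sep: +$1,733.73 − $1,745.04 → $5,784.60
  Oct: +$1,733.73 → $7,518.33
  Nov: +$1,733.73 → $9,252.06
  Dec: +$1,733.73 − $991.38 → $9,994.41
  Jan: +$1,733.73 − $13,450.56 → -$1,722.42
  Feb: +$1,733.73 → $11.31
  Mar: +$1,733.73 − $1,745.04 → $0.00
Lowest trial balance = -$1,722.42 (Jan)
Initial deposit = cushion − low point = $3,467.46 − (-$1,722.42) = $5,189.88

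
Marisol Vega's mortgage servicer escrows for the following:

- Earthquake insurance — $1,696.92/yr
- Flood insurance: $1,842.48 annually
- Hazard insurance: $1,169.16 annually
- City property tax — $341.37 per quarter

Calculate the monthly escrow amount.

Earthquake insurance — $1,696.92 annually
Flood insurance — $1,842.48 annually
Hazard insurance — $1,169.16 annually
City property tax — $341.37 × 4 = $1,365.48 annually
Annual escrow total = $1,696.92 + $1,842.48 + $1,169.16 + $1,365.48 = $6,074.04
Per month = $6,074.04 ÷ 12 = $506.17

$506.17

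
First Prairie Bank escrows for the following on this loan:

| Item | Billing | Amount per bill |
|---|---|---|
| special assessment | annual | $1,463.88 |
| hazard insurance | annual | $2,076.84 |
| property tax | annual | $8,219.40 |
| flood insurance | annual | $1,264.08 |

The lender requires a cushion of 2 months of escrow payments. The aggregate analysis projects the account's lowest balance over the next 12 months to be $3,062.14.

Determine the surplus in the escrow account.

$891.44

Special assessment — $1,463.88 per year
Hazard insurance — $2,076.84 per year
Property tax — $8,219.40 per year
Flood insurance — $1,264.08 per year
Yearly total = $1,463.88 + $2,076.84 + $8,219.40 + $1,264.08 = $13,024.20
Monthly escrow = $13,024.20 / 12 = $1,085.35
Cushion = 2 × $1,085.35 = $2,170.70
Surplus = $3,062.14 − $2,170.70 = $891.44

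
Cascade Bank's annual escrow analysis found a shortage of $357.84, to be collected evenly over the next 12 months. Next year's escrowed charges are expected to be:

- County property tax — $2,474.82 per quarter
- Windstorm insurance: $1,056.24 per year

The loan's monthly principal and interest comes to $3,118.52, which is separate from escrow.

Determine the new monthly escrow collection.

County property tax — $2,474.82 × 4 = $9,899.28 annually
Windstorm insurance — $1,056.24 annually
Total per year = $9,899.28 + $1,056.24 = $10,955.52
Monthly escrow = $10,955.52 / 12 = $912.96
Monthly shortage recovery: $357.84 / 12 = $29.82
Adjusted monthly = $912.96 + $29.82 = $942.78

$942.78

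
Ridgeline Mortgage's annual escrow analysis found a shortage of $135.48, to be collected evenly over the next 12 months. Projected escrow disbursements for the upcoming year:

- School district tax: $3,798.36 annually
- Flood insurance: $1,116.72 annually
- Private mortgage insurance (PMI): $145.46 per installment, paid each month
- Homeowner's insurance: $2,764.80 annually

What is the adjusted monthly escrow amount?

School district tax = $3,798.36 per year
Flood insurance = $1,116.72 per year
Private mortgage insurance (PMI) = $145.46 × 12 = $1,745.52 per year
Homeowner's insurance = $2,764.80 per year
Yearly total = $9,425.40
Per month = $9,425.40 / 12 = $785.45
Shortage per month = $135.48 / 12 = $11.29
New monthly escrow = $785.45 + $11.29 = $796.74

$796.74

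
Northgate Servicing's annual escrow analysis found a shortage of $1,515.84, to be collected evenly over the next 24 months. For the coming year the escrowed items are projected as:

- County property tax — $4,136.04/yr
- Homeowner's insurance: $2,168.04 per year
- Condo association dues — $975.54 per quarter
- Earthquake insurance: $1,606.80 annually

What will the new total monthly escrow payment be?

$1,047.58

County property tax: $4,136.04
Homeowner's insurance: $2,168.04
Condo association dues: $975.54 × 4 = $3,902.16
Earthquake insurance: $1,606.80
Total per year = $11,813.04
Per month = $11,813.04 / 12 = $984.42
Monthly shortage recovery: $1,515.84 ÷ 24 = $63.16
New monthly escrow = $984.42 + $63.16 = $1,047.58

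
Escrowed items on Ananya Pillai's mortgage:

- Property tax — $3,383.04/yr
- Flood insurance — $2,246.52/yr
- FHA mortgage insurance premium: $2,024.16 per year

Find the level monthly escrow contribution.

Property tax: $3,383.04 per year
Flood insurance: $2,246.52 per year
FHA mortgage insurance premium: $2,024.16 per year
Total annual escrow = $3,383.04 + $2,246.52 + $2,024.16 = $7,653.72
Per month = $7,653.72 / 12 = $637.81

$637.81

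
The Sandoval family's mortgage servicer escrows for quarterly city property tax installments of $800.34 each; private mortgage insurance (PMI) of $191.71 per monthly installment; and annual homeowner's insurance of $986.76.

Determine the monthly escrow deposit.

City property tax — $800.34 × 4 = $3,201.36
Private mortgage insurance (PMI) — $191.71 × 12 = $2,300.52
Homeowner's insurance — $986.76
Yearly total = $3,201.36 + $2,300.52 + $986.76 = $6,488.64
Per month = $6,488.64 ÷ 12 = $540.72

$540.72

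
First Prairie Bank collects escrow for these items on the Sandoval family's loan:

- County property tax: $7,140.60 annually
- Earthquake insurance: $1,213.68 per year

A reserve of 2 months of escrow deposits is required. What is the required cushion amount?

County property tax: $7,140.60/yr
Earthquake insurance: $1,213.68/yr
Total annual escrow = $8,354.28
Base monthly escrow = $8,354.28 ÷ 12 = $696.19
Reserve = 2 × $696.19 = $1,392.38

$1,392.38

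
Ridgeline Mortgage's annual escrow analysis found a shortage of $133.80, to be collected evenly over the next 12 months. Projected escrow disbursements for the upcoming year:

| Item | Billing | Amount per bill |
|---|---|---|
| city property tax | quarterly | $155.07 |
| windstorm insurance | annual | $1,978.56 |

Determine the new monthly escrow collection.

City property tax — $155.07 × 4 = $620.28/yr
Windstorm insurance — $1,978.56/yr
Total per year = $2,598.84
Base monthly escrow = $2,598.84 / 12 = $216.57
Monthly shortage recovery: $133.80 ÷ 12 = $11.15
Adjusted monthly = $216.57 + $11.15 = $227.72

$227.72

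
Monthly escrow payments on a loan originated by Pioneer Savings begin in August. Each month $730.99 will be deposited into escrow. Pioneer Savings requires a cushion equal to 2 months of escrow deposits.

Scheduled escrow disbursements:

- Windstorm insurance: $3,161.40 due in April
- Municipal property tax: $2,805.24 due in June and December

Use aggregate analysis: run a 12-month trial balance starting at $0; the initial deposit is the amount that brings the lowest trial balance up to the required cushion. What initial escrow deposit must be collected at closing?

Cushion = 2 × $730.99 = $1,461.98
Trial balance (start $0, +$730.99 each month, − disbursements):
  Aug: +$730.99 → $730.99
  Sep: +$730.99 → $1,461.98
  Oct: +$730.99 → $2,192.97
  Nov: +$730.99 → $2,923.96
  Dec: +$730.99 − $2,805.24 → $849.71
  Jan: +$730.99 → $1,580.70
  Feb: +$730.99 → $2,311.69
  Mar: +$730.99 → $3,042.68
  Apr: +$730.99 − $3,161.40 → $612.27
  May: +$730.99 → $1,343.26
  Jun: +$730.99 − $2,805.24 → -$730.99
  Jul: +$730.99 → $0.00
Lowest trial balance = -$730.99 (Jun)
Initial deposit = cushion − low point = $1,461.98 − (-$730.99) = $2,192.97

$2,192.97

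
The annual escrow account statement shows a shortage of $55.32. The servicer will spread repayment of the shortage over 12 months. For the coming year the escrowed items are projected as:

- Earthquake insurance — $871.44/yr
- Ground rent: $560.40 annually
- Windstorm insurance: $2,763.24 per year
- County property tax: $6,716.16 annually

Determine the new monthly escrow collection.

Earthquake insurance: $871.44
Ground rent: $560.40
Windstorm insurance: $2,763.24
County property tax: $6,716.16
Annual escrow total = $871.44 + $560.40 + $2,763.24 + $6,716.16 = $10,911.24
Base monthly escrow = $10,911.24 ÷ 12 = $909.27
Shortage spread = $55.32 / 12 = $4.61/mo
New monthly escrow = $909.27 + $4.61 = $913.88

$913.88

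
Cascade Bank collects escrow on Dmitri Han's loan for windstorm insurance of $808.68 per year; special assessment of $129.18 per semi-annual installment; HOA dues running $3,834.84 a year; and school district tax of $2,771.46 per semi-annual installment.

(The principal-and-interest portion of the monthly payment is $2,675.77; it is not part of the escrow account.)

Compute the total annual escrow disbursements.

$10,444.80

Windstorm insurance = $808.68
Special assessment = $129.18 × 2 = $258.36
HOA dues = $3,834.84
School district tax = $2,771.46 × 2 = $5,542.92
Annual escrow total = $808.68 + $258.36 + $3,834.84 + $5,542.92 = $10,444.80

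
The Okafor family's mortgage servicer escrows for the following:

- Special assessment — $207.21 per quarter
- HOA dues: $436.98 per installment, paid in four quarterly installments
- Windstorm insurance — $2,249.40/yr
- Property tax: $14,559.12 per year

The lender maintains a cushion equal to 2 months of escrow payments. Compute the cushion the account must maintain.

$3,230.88

Special assessment: $207.21 × 4 = $828.84
HOA dues: $436.98 × 4 = $1,747.92
Windstorm insurance: $2,249.40
Property tax: $14,559.12
Total per year = $828.84 + $1,747.92 + $2,249.40 + $14,559.12 = $19,385.28
Monthly = $19,385.28 / 12 = $1,615.44
Required cushion = 2 × $1,615.44 = $3,230.88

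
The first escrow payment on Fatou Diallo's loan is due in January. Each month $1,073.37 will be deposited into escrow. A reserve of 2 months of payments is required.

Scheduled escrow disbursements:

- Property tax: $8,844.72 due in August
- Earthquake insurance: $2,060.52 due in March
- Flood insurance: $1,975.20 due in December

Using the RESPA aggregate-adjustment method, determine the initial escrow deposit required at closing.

$4,465.02

Cushion = 2 × $1,073.37 = $2,146.74
Trial balance (start $0, +$1,073.37 each month, − disbursements):
  Jan: +$1,073.37 → $1,073.37
  Feb: +$1,073.37 → $2,146.74
  Mar: +$1,073.37 − $2,060.52 → $1,159.59
  Apr: +$1,073.37 → $2,232.96
  May: +$1,073.37 → $3,306.33
  Jun: +$1,073.37 → $4,379.70
  Jul: +$1,073.37 → $5,453.07
  Aug: +$1,073.37 − $8,844.72 → -$2,318.28
  Sep: +$1,073.37 → -$1,244.91
  Oct: +$1,073.37 → -$171.54
  Nov: +$1,073.37 → $901.83
  Dec: +$1,073.37 − $1,975.20 → $0.00
Lowest trial balance = -$2,318.28 (Aug)
Initial deposit = cushion − low point = $2,146.74 − (-$2,318.28) = $4,465.02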